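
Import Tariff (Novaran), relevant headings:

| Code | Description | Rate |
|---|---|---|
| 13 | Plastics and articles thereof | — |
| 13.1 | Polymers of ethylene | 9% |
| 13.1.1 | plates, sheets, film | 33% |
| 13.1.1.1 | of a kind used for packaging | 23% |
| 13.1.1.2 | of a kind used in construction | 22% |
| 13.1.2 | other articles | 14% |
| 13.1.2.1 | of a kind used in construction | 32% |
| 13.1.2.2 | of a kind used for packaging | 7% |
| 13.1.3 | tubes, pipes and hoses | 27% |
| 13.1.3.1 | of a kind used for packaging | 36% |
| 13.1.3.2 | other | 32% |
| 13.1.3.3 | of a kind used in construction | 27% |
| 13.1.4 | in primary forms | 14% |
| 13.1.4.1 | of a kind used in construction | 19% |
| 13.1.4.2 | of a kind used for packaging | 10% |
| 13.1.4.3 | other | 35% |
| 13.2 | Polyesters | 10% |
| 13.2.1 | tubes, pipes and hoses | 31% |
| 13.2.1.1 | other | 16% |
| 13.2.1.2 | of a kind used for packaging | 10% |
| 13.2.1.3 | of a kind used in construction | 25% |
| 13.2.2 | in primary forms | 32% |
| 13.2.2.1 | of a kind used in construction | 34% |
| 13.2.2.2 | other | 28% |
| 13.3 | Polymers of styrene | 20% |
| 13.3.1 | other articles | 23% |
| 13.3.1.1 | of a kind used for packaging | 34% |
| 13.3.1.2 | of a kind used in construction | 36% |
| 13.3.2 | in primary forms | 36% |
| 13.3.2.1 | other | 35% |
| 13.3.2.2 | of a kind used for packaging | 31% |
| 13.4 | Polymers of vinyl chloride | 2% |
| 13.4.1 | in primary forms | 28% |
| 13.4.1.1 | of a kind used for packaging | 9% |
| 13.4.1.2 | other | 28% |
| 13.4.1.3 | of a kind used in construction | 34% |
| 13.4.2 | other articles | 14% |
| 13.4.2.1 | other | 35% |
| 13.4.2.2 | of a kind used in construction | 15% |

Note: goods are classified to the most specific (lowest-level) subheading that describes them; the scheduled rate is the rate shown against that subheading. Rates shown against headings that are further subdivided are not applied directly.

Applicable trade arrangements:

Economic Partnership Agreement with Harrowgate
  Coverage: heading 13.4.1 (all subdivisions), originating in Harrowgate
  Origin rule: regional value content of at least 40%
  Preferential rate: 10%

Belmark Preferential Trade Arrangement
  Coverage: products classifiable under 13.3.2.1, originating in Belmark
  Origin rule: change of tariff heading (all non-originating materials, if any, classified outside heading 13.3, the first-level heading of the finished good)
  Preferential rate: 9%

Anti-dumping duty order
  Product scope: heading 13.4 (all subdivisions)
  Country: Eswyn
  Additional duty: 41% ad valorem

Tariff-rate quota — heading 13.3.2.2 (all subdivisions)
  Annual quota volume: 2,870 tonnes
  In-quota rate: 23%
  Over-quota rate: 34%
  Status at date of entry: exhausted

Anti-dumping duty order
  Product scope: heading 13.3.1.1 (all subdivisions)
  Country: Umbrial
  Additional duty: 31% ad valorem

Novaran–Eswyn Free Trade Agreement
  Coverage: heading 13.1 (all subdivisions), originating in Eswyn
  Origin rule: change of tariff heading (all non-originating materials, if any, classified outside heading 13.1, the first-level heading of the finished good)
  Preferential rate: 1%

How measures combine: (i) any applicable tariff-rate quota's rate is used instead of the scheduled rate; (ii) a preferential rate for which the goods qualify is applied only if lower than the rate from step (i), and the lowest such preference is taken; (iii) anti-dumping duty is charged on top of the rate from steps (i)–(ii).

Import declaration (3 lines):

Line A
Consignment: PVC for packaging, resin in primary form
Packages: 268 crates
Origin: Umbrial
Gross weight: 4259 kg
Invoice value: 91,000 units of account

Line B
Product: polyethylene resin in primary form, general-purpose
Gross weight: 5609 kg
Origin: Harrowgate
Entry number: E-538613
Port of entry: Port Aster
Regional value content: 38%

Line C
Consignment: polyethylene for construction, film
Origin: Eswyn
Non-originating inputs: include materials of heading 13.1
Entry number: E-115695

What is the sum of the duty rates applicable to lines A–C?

66%

Line A: PVC → 13.4; resin in primary form → 13.4.1; for packaging → 13.4.1.1. Scheduled 9%. No special measure applies. → 9%.
Line B: polyethylene → 13.1; resin in primary form → 13.1.4; general-purpose → 13.1.4.3. Scheduled 35%. Harrowgate agreement on 13.4.1: 13.1.4.3 not covered. → 35%.
Line C: polyethylene → 13.1; film → 13.1.1; for construction → 13.1.1.2. Scheduled 22%. Eswyn agreement on 13.1: CTH not met. → 22%.
Sum: 9% + 35% + 22% = 66%.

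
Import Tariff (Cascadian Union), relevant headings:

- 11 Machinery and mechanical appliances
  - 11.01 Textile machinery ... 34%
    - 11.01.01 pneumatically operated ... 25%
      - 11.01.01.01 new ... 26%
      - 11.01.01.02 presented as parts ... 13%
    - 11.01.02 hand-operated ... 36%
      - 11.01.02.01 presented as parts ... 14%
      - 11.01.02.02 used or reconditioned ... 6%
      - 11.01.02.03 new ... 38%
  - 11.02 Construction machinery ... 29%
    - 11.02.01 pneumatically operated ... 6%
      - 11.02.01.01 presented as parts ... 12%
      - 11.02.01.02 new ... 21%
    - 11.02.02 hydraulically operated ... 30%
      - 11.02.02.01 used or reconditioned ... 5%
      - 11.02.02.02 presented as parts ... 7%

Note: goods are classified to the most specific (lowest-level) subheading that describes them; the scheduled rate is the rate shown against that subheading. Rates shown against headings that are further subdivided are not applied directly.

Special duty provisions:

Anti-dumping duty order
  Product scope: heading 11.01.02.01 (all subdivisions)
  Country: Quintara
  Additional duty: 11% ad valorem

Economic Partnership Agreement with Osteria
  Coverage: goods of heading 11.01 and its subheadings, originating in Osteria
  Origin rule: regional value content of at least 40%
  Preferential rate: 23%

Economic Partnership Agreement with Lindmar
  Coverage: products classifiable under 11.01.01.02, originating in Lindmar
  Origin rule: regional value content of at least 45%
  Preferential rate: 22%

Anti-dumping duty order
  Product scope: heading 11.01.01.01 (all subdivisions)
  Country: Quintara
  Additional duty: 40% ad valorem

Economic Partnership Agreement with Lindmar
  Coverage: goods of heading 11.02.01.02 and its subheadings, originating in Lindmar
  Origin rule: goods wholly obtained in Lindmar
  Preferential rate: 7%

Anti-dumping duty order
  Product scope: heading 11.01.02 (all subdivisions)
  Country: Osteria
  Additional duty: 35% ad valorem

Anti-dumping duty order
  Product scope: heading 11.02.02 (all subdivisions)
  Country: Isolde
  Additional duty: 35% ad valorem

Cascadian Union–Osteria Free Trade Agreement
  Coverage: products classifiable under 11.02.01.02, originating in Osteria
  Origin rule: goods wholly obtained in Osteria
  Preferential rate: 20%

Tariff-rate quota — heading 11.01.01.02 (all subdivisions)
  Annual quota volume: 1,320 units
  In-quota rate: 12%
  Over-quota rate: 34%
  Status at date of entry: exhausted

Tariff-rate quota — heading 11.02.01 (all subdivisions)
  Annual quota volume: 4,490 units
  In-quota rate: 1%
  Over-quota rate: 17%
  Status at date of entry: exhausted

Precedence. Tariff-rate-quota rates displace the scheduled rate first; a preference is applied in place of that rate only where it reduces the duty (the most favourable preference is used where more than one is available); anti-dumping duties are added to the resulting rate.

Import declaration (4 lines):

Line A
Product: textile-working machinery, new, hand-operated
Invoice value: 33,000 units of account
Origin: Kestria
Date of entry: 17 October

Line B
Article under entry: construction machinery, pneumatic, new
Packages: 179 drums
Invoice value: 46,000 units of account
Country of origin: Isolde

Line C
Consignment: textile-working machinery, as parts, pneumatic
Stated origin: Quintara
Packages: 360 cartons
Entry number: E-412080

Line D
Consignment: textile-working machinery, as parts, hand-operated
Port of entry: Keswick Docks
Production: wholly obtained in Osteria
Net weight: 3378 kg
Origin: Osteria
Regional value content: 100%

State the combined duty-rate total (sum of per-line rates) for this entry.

138%

Line A: textile-working → 11.01; hand-operated → 11.01.02; new → 11.01.02.03. Scheduled 38%. No special measure applies. → 38%.
Line B: construction → 11.02; pneumatic → 11.02.01; new → 11.02.01.02. Scheduled 21%. quota on 11.02.01 exhausted → over-quota 17%. → 17%.
Line C: textile-working → 11.01; pneumatic → 11.01.01; as parts → 11.01.01.02. Scheduled 13%. quota on 11.01.01.02 exhausted → over-quota 34%. → 34%.
Line D: textile-working → 11.01; hand-operated → 11.01.02; as parts → 11.01.02.01. Scheduled 14%. Osteria agreement on 11.01: RVC ≥ 40% → 23% available; Osteria agreement on 11.02.01.02: 11.01.02.01 not covered; preference 23% not lower than 14% → no reduction; anti-dumping (Osteria, 11.01.02): +35%; total 14% + 35% = 49%. → 49%.
Sum: 38% + 17% + 34% + 49% = 138%.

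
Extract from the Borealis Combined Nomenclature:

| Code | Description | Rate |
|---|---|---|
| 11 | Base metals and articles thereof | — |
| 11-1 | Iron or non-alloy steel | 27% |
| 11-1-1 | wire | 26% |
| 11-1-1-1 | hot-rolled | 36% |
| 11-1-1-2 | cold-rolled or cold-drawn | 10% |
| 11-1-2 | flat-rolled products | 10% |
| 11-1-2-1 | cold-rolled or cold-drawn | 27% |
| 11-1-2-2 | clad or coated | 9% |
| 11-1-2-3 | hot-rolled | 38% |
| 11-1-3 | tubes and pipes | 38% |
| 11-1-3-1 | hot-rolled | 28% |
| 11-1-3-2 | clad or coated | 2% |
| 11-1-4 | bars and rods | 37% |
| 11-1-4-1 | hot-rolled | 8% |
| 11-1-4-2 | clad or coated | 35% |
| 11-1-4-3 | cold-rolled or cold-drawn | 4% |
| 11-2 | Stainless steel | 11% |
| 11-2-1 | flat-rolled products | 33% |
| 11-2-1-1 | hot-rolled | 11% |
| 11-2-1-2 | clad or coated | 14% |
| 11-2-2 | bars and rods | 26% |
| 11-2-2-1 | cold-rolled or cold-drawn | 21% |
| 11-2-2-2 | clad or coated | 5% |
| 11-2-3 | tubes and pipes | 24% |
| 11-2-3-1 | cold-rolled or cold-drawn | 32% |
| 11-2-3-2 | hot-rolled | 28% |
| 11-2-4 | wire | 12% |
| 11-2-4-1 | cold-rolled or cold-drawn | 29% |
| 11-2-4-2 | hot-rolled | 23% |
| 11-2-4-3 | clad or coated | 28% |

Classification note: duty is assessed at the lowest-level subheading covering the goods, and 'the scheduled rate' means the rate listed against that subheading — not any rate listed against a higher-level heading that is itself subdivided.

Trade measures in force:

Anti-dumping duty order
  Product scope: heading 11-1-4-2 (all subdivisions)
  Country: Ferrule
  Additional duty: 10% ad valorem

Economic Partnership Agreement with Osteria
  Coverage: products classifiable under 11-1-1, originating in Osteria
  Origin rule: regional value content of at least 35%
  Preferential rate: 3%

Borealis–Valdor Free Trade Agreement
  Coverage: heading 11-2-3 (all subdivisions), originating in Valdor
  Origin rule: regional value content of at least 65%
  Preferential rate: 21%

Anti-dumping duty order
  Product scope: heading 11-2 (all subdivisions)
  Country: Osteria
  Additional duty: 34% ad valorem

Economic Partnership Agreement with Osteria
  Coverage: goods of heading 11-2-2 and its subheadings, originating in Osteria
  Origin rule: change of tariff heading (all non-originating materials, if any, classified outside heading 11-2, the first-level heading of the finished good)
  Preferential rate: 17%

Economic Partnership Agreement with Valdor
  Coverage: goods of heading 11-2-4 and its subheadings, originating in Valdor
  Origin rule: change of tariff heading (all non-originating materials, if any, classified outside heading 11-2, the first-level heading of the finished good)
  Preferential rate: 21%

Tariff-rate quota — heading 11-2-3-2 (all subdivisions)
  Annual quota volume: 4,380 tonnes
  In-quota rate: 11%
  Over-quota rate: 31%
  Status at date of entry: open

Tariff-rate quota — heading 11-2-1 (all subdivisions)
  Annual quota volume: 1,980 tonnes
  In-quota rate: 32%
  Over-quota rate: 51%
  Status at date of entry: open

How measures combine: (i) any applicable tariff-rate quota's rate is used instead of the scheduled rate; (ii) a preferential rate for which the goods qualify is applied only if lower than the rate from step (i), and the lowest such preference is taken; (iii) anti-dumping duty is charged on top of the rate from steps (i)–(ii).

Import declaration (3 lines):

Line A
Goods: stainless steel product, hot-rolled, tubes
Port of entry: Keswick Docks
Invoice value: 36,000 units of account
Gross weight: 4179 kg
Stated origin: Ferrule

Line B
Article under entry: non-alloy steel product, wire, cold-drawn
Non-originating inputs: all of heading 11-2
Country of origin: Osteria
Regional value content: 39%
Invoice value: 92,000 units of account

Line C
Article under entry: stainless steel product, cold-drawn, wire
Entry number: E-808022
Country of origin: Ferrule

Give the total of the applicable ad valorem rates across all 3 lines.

43%

Line A: stainless steel → 11-2; tubes → 11-2-3; hot-rolled → 11-2-3-2. Scheduled 28%. quota on 11-2-3-2 open → in-quota 11%. → 11%.
Line B: non-alloy steel → 11-1; wire → 11-1-1; cold-drawn → 11-1-1-2. Scheduled 10%. Osteria agreement on 11-1-1: RVC ≥ 35% → 3% available; Osteria agreement on 11-2-2: 11-1-1-2 not covered; preferential 3%. → 3%.
Line C: stainless steel → 11-2; wire → 11-2-4; cold-drawn → 11-2-4-1. Scheduled 29%. No special measure applies. → 29%.
Sum: 11% + 3% + 29% = 43%.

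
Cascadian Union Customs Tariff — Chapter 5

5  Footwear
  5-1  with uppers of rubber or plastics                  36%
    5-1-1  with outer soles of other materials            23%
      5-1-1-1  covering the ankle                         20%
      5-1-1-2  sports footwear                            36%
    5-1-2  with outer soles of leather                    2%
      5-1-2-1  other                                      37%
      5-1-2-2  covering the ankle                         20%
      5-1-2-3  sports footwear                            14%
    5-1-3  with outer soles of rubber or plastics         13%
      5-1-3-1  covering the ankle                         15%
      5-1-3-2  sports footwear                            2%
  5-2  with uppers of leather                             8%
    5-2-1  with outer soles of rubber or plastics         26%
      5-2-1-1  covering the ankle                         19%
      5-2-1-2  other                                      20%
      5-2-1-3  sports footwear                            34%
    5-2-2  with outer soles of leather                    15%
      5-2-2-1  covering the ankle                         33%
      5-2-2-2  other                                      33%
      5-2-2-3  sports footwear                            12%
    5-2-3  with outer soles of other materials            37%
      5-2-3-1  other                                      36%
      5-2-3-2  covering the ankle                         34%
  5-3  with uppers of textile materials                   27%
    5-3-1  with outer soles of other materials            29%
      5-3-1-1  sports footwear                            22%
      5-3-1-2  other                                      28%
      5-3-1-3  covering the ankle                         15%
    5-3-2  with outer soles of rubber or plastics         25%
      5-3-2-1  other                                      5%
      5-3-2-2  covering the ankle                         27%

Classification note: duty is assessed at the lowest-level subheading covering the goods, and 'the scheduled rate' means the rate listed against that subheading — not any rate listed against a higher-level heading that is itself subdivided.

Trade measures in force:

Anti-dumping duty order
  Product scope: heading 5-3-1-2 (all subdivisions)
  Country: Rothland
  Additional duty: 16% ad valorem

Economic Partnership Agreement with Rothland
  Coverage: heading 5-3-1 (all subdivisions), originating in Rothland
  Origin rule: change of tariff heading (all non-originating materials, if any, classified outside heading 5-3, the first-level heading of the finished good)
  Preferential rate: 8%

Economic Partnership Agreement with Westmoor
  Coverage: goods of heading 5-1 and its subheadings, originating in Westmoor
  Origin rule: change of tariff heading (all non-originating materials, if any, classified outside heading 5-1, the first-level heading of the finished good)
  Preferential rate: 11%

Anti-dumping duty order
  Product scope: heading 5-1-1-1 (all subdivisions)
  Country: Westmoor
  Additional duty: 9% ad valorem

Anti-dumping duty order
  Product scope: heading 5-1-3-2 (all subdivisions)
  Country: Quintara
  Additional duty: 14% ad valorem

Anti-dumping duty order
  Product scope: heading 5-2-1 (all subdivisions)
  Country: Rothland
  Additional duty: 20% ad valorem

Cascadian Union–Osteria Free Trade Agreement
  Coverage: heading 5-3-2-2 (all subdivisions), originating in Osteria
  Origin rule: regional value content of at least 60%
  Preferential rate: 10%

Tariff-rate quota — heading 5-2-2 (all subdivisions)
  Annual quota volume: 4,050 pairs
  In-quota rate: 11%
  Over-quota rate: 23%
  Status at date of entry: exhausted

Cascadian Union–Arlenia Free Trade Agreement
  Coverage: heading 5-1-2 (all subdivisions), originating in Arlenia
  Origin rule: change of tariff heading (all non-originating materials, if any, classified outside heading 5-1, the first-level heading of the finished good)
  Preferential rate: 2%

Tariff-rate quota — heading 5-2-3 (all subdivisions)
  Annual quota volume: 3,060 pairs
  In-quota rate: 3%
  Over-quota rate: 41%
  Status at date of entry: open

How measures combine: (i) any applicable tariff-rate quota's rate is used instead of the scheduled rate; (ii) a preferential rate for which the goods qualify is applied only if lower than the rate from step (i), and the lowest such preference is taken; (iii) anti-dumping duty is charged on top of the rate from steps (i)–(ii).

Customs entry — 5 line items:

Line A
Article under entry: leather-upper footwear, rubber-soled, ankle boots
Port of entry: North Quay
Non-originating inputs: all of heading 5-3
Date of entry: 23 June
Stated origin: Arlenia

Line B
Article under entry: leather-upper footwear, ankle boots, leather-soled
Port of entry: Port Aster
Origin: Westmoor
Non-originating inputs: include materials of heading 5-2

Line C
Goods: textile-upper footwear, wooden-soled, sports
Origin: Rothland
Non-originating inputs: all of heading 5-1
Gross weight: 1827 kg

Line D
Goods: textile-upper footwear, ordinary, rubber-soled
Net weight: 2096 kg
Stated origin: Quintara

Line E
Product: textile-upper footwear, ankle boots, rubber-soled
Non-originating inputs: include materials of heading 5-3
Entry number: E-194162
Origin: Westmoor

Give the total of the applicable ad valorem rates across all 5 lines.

82%

Line A: leather-upper → 5-2; rubber-soled → 5-2-1; ankle boots → 5-2-1-1. Scheduled 19%. Arlenia agreement on 5-1-2: 5-2-1-1 not covered. → 19%.
Line B: leather-upper → 5-2; leather-soled → 5-2-2; ankle boots → 5-2-2-1. Scheduled 33%. quota on 5-2-2 exhausted → over-quota 23%; Westmoor agreement on 5-1: 5-2-2-1 not covered. → 23%.
Line C: textile-upper → 5-3; wooden-soled → 5-3-1; sports → 5-3-1-1. Scheduled 22%. Rothland agreement on 5-3-1: CTH met → 8% available; preferential 8%. → 8%.
Line D: textile-upper → 5-3; rubber-soled → 5-3-2; ordinary → 5-3-2-1. Scheduled 5%. No special measure applies. → 5%.
Line E: textile-upper → 5-3; rubber-soled → 5-3-2; ankle boots → 5-3-2-2. Scheduled 27%. Westmoor agreement on 5-1: 5-3-2-2 not covered. → 27%.
Sum: 19% + 23% + 8% + 5% + 27% = 82%.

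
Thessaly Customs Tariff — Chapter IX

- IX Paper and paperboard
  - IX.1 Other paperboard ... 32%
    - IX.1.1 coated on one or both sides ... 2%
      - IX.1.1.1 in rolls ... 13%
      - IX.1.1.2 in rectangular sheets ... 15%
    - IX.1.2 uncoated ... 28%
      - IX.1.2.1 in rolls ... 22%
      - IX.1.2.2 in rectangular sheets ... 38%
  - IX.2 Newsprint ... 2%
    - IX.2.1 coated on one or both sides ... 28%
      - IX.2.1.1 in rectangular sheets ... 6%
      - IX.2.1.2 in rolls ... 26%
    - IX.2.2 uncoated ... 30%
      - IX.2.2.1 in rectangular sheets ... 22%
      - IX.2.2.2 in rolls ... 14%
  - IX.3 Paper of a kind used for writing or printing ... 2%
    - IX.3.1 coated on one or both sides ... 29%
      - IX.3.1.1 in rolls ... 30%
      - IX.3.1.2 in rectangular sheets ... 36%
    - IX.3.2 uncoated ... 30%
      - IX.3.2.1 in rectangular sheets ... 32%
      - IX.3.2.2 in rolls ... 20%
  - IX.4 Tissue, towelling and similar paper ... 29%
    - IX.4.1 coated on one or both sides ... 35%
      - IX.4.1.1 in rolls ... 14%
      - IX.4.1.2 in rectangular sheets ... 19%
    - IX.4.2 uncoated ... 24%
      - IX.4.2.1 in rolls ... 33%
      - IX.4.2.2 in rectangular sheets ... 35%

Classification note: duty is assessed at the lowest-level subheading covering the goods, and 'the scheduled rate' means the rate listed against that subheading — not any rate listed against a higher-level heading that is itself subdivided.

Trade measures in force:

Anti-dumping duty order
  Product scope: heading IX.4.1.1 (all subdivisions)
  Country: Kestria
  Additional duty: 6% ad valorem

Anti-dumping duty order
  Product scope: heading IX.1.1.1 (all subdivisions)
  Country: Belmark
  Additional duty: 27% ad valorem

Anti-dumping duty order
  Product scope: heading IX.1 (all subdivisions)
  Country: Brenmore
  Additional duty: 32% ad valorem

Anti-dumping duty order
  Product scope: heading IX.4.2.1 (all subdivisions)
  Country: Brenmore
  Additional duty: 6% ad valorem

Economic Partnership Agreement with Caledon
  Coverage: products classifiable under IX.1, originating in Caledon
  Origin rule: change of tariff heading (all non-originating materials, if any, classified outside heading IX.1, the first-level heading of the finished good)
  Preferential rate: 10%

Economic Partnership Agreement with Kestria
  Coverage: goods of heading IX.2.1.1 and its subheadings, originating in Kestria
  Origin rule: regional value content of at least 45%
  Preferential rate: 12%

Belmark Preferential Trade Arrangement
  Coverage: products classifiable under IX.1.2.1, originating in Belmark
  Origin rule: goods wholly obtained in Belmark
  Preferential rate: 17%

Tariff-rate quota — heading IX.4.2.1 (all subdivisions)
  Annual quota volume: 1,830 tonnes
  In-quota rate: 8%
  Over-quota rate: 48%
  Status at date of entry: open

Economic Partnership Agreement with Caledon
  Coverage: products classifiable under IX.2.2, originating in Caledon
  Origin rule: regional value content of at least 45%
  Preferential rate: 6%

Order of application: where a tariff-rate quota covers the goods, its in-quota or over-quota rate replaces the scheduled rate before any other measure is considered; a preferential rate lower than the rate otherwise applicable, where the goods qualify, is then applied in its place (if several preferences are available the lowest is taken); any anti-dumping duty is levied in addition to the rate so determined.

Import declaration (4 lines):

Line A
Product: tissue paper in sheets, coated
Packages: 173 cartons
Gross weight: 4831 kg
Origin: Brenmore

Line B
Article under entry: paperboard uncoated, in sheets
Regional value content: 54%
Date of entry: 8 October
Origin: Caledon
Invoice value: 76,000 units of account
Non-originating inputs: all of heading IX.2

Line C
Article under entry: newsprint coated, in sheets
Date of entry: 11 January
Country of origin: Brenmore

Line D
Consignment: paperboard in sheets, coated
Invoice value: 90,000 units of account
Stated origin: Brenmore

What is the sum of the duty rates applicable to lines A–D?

Line A: tissue paper → IX.4; coated → IX.4.1; in sheets → IX.4.1.2. Scheduled 19%. No special measure applies. → 19%.
Line B: paperboard → IX.1; uncoated → IX.1.2; in sheets → IX.1.2.2. Scheduled 38%. Caledon agreement on IX.1: CTH met → 10% available; Caledon agreement on IX.2.2: IX.1.2.2 not covered; preferential 10%. → 10%.
Line C: newsprint → IX.2; coated → IX.2.1; in sheets → IX.2.1.1. Scheduled 6%. No special measure applies. → 6%.
Line D: paperboard → IX.1; coated → IX.1.1; in sheets → IX.1.1.2. Scheduled 15%. anti-dumping (Brenmore, IX.1): +32%; total 15% + 32% = 47%. → 47%.
Sum: 19% + 10% + 6% + 47% = 82%.

82%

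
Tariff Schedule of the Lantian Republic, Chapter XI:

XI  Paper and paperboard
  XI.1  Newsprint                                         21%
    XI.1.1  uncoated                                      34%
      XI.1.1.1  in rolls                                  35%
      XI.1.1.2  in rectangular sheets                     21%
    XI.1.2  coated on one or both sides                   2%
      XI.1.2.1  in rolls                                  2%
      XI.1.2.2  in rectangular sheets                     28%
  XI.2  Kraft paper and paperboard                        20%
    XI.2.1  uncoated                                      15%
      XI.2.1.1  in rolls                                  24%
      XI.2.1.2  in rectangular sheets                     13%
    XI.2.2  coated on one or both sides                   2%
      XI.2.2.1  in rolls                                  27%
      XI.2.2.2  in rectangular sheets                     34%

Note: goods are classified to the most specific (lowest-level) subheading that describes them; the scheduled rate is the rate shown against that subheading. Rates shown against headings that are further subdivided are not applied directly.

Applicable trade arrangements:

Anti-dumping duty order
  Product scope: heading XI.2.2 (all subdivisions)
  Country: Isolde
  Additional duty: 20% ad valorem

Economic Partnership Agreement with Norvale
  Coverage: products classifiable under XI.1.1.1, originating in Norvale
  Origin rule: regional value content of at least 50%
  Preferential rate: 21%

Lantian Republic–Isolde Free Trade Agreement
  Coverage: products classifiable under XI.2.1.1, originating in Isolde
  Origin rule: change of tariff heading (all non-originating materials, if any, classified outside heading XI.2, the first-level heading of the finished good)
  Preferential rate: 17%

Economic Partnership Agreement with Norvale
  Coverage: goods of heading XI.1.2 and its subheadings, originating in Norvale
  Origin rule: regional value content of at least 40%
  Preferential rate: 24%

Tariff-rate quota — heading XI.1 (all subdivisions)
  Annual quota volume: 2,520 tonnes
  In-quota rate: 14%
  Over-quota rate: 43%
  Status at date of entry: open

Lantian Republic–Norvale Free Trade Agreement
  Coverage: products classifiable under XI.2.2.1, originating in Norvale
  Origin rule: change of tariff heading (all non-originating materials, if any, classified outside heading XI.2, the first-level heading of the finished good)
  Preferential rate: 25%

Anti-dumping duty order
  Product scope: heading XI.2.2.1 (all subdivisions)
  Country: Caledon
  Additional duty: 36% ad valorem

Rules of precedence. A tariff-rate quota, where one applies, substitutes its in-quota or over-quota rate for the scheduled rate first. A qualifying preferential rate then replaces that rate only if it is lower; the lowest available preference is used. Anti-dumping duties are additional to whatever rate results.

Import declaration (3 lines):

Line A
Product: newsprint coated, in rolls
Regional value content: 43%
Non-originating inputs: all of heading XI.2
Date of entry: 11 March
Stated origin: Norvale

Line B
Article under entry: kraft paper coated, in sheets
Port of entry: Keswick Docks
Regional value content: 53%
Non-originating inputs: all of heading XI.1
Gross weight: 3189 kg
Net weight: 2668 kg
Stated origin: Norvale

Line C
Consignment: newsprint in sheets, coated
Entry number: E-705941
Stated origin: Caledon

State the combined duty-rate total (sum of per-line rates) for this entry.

Line A: newsprint → XI.1; coated → XI.1.2; in rolls → XI.1.2.1. Scheduled 2%. quota on XI.1 open → in-quota 14%; Norvale agreement on XI.1.1.1: XI.1.2.1 not covered; Norvale agreement on XI.1.2: RVC ≥ 40% → 24% available; Norvale agreement on XI.2.2.1: XI.1.2.1 not covered; preference 24% not lower than 14% → no reduction. → 14%.
Line B: kraft paper → XI.2; coated → XI.2.2; in sheets → XI.2.2.2. Scheduled 34%. Norvale agreement on XI.1.1.1: XI.2.2.2 not covered; Norvale agreement on XI.1.2: XI.2.2.2 not covered; Norvale agreement on XI.2.2.1: XI.2.2.2 not covered. → 34%.
Line C: newsprint → XI.1; coated → XI.1.2; in sheets → XI.1.2.2. Scheduled 28%. quota on XI.1 open → in-quota 14%. → 14%.
Sum: 14% + 34% + 14% = 62%.

62%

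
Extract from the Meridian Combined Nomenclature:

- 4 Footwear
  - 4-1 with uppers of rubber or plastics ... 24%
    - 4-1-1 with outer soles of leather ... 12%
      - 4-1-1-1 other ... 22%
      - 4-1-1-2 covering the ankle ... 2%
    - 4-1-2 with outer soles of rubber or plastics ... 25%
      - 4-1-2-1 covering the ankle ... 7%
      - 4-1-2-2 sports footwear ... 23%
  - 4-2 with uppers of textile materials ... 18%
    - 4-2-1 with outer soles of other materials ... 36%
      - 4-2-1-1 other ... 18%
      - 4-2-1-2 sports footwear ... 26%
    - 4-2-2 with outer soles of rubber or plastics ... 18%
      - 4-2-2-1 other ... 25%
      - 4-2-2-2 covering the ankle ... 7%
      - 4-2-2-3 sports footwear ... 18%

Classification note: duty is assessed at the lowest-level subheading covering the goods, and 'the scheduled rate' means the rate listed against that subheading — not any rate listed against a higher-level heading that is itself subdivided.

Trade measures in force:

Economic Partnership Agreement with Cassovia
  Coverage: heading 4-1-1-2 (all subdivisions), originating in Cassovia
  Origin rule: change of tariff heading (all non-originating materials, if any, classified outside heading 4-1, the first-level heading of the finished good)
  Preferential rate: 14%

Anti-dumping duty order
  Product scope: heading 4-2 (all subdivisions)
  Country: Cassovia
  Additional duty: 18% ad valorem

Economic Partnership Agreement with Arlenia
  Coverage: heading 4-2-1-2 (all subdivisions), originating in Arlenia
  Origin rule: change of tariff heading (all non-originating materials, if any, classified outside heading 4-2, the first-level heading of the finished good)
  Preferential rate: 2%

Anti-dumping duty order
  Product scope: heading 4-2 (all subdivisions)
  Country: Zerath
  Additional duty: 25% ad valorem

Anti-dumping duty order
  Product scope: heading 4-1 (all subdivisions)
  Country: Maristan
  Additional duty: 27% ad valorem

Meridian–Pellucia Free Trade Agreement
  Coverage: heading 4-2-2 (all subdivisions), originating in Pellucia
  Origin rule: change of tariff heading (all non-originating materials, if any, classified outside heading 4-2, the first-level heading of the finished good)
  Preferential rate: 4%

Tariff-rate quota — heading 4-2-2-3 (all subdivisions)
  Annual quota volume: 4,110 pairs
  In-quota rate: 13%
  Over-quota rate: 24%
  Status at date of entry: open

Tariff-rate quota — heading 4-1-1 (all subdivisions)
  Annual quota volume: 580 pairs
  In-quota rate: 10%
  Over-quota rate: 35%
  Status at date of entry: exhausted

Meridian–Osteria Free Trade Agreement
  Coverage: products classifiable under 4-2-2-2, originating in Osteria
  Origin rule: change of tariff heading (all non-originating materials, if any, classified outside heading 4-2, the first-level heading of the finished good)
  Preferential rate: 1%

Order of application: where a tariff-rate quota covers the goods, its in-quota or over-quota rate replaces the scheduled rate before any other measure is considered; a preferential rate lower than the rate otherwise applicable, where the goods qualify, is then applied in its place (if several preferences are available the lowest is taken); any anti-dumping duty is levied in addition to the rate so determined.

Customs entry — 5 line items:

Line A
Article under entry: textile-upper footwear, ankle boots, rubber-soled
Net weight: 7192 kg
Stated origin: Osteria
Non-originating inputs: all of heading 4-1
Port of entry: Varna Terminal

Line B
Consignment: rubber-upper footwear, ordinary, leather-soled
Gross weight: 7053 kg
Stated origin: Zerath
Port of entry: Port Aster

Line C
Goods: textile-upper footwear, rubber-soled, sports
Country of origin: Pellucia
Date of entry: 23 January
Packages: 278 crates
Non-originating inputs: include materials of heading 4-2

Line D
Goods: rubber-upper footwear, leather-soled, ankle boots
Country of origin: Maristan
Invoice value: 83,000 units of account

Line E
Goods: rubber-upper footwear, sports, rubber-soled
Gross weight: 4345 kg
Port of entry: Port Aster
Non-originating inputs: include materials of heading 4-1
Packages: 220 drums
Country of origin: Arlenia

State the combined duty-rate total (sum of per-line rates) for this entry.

134%

Line A: textile-upper → 4-2; rubber-soled → 4-2-2; ankle boots → 4-2-2-2. Scheduled 7%. Osteria agreement on 4-2-2-2: CTH met → 1% available; preferential 1%. → 1%.
Line B: rubber-upper → 4-1; leather-soled → 4-1-1; ordinary → 4-1-1-1. Scheduled 22%. quota on 4-1-1 exhausted → over-quota 35%. → 35%.
Line C: textile-upper → 4-2; rubber-soled → 4-2-2; sports → 4-2-2-3. Scheduled 18%. quota on 4-2-2-3 open → in-quota 13%; Pellucia agreement on 4-2-2: CTH not met. → 13%.
Line D: rubber-upper → 4-1; leather-soled → 4-1-1; ankle boots → 4-1-1-2. Scheduled 2%. quota on 4-1-1 exhausted → over-quota 35%; anti-dumping (Maristan, 4-1): +27%; total 35% + 27% = 62%. → 62%.
Line E: rubber-upper → 4-1; rubber-soled → 4-1-2; sports → 4-1-2-2. Scheduled 23%. Arlenia agreement on 4-2-1-2: 4-1-2-2 not covered. → 23%.
Sum: 1% + 35% + 13% + 62% + 23% = 134%.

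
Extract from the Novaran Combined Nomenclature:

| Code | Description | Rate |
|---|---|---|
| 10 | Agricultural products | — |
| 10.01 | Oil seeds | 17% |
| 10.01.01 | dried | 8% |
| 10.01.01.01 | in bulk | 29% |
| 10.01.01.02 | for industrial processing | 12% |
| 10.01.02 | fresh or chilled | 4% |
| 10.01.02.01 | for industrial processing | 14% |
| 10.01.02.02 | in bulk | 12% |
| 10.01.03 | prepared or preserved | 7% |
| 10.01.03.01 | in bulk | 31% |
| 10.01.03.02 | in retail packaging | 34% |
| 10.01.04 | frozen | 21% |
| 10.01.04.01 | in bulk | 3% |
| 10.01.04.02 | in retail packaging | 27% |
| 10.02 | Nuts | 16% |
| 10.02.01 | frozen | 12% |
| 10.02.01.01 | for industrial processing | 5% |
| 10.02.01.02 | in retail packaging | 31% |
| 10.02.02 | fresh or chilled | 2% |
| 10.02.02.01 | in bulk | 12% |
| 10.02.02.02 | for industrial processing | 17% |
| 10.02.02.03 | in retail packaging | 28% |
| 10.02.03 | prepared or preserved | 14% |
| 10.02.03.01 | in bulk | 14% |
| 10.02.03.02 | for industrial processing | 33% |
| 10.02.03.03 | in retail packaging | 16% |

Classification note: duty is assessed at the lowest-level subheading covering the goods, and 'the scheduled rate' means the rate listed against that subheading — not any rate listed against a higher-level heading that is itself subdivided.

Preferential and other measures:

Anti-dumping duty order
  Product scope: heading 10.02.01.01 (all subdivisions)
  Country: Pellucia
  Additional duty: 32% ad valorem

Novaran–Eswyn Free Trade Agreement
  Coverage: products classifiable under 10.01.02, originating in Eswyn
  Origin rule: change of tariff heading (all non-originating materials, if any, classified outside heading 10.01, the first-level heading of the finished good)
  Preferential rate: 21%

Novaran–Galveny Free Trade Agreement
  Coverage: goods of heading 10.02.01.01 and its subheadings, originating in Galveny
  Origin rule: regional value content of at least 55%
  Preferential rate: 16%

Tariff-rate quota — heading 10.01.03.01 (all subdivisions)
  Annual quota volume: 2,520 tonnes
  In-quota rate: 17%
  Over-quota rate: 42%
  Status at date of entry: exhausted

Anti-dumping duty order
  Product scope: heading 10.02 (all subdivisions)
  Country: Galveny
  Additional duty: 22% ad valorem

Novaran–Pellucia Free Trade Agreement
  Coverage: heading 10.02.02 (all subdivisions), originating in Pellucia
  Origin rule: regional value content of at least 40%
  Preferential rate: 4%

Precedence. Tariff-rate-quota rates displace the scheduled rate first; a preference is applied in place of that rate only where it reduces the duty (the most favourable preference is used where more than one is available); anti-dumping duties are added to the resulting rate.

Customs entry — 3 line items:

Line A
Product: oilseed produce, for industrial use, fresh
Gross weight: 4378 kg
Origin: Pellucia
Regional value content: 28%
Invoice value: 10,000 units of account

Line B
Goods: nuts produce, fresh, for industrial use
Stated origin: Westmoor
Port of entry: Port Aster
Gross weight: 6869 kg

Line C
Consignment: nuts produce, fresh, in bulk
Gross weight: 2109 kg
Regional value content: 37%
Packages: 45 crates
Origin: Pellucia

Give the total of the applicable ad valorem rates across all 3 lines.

43%

Line A: oilseed → 10.01; fresh → 10.01.02; for industrial use → 10.01.02.01. Scheduled 14%. Pellucia agreement on 10.02.02: 10.01.02.01 not covered. → 14%.
Line B: nuts → 10.02; fresh → 10.02.02; for industrial use → 10.02.02.02. Scheduled 17%. No special measure applies. → 17%.
Line C: nuts → 10.02; fresh → 10.02.02; in bulk → 10.02.02.01. Scheduled 12%. Pellucia agreement on 10.02.02: RVC < 40%. → 12%.
Sum: 14% + 17% + 12% = 43%.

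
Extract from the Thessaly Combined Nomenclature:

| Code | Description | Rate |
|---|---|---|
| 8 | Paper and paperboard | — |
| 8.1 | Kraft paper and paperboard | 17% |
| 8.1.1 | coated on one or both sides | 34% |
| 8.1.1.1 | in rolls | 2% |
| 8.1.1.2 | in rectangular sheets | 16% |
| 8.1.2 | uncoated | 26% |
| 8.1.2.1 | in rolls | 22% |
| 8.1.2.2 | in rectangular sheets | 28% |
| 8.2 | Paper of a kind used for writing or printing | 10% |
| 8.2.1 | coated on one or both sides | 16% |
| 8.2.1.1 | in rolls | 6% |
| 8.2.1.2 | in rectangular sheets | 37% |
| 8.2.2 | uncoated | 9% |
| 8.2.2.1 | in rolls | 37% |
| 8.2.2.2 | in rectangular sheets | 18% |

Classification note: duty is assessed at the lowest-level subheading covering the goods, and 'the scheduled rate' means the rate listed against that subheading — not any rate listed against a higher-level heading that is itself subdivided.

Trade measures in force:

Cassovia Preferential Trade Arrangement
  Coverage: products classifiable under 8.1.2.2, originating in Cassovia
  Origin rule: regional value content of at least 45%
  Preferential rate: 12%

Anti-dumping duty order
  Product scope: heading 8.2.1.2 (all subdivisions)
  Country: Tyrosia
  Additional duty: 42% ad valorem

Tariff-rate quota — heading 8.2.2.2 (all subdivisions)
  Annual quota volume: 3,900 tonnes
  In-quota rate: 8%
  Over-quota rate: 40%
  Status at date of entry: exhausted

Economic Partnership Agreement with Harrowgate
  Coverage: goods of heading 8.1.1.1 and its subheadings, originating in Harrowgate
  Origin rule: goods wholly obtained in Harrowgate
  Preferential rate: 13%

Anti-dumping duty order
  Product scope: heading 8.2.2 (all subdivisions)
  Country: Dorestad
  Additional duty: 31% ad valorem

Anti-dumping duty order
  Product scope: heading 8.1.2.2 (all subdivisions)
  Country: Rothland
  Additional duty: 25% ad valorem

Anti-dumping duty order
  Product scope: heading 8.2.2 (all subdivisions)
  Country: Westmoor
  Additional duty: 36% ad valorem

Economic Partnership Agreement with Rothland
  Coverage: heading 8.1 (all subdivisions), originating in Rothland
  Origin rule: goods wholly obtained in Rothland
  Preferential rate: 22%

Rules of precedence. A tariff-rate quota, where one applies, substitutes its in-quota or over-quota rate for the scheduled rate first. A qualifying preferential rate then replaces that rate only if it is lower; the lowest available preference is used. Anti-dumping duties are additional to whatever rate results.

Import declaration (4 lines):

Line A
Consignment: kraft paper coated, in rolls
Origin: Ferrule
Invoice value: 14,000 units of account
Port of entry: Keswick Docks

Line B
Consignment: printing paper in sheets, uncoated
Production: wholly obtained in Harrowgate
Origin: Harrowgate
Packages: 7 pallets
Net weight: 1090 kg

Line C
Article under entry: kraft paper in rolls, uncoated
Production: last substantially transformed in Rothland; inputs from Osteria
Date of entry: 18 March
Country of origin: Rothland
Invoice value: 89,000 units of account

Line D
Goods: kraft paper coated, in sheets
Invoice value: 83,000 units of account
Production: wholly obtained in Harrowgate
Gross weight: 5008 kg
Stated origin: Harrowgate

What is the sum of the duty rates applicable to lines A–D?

80%

Line A: kraft paper → 8.1; coated → 8.1.1; in rolls → 8.1.1.1. Scheduled 2%. No special measure applies. → 2%.
Line B: printing paper → 8.2; uncoated → 8.2.2; in sheets → 8.2.2.2. Scheduled 18%. quota on 8.2.2.2 exhausted → over-quota 40%; Harrowgate agreement on 8.1.1.1: 8.2.2.2 not covered. → 40%.
Line C: kraft paper → 8.1; uncoated → 8.1.2; in rolls → 8.1.2.1. Scheduled 22%. Rothland agreement on 8.1: not wholly obtained. → 22%.
Line D: kraft paper → 8.1; coated → 8.1.1; in sheets → 8.1.1.2. Scheduled 16%. Harrowgate agreement on 8.1.1.1: 8.1.1.2 not covered. → 16%.
Sum: 2% + 40% + 22% + 16% = 80%.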